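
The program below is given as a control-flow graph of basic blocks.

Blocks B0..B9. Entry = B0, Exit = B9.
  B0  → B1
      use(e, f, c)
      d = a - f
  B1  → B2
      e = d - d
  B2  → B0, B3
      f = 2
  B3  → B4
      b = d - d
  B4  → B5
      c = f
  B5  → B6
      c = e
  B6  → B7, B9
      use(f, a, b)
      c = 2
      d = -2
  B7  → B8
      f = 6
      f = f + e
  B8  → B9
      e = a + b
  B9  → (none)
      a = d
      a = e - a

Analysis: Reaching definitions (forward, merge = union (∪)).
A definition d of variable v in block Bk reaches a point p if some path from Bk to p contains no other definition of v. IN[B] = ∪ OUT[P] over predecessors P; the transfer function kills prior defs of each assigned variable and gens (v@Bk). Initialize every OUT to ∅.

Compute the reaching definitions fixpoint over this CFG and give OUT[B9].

Answer: {a@B9, b@B3, c@B6, d@B6, e@B1, e@B8, f@B2, f@B7}

Trace:
Per-block solution:
  B0: | IN={d@B0, e@B1, f@B2} | OUT={d@B0, e@B1, f@B2}
  B1: | IN={d@B0, e@B1, f@B2} | OUT={d@B0, e@B1, f@B2}
  B2: | IN={d@B0, e@B1, f@B2} | OUT={d@B0, e@B1, f@B2}
  B3: | IN={d@B0, e@B1, f@B2} | OUT={b@B3, d@B0, e@B1, f@B2}
  B4: | IN={b@B3, d@B0, e@B1, f@B2} | OUT={b@B3, c@B4, d@B0, e@B1, f@B2}
  B5: | IN={b@B3, c@B4, d@B0, e@B1, f@B2} | OUT={b@B3, c@B5, d@B0, e@B1, f@B2}
  B6: | IN={b@B3, c@B5, d@B0, e@B1, f@B2} | OUT={b@B3, c@B6, d@B6, e@B1, f@B2}
  B7: | IN={b@B3, c@B6, d@B6, e@B1, f@B2} | OUT={b@B3, c@B6, d@B6, e@B1, f@B7}
  B8: | IN={b@B3, c@B6, d@B6, e@B1, f@B7} | OUT={b@B3, c@B6, d@B6, e@B8, f@B7}
  B9: | IN={b@B3, c@B6, d@B6, e@B1, e@B8, f@B2, f@B7} | OUT={a@B9, b@B3, c@B6, d@B6, e@B1, e@B8, f@B2, f@B7}

Merge at B9: IN[B9] = OUT[B6] ⊔ OUT[B8] = {b@B3, c@B6, d@B6, e@B1, e@B8, f@B2, f@B7}
Applying B9's transfer function to that IN value gives OUT[B9] (row B9 above).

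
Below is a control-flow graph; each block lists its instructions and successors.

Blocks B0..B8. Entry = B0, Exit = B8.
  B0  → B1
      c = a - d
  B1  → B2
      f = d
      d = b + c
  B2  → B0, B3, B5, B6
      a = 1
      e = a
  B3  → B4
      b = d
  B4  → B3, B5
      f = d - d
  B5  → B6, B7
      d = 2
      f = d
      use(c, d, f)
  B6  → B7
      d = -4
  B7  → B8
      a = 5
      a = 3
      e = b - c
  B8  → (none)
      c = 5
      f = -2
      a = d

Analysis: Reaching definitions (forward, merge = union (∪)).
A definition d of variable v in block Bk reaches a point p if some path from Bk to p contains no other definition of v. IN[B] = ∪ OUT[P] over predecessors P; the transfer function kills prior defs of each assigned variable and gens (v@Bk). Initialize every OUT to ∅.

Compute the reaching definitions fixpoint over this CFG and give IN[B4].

Answer: {a@B2, b@B3, c@B0, d@B1, e@B2, f@B1, f@B4}

Derivation:
Converged values:
  B0:  IN={a@B2, c@B0, d@B1, e@B2, f@B1}  OUT={a@B2, c@B0, d@B1, e@B2, f@B1}
  B1:  IN={a@B2, c@B0, d@B1, e@B2, f@B1}  OUT={a@B2, c@B0, d@B1, e@B2, f@B1}
  B2:  IN={a@B2, c@B0, d@B1, e@B2, f@B1}  OUT={a@B2, c@B0, d@B1, e@B2, f@B1}
  B3:  IN={a@B2, b@B3, c@B0, d@B1, e@B2, f@B1, f@B4}  OUT={a@B2, b@B3, c@B0, d@B1, e@B2, f@B1, f@B4}
  B4:  IN={a@B2, b@B3, c@B0, d@B1, e@B2, f@B1, f@B4}  OUT={a@B2, b@B3, c@B0, d@B1, e@B2, f@B4}
  B5:  IN={a@B2, b@B3, c@B0, d@B1, e@B2, f@B1, f@B4}  OUT={a@B2, b@B3, c@B0, d@B5, e@B2, f@B5}
  B6:  IN={a@B2, b@B3, c@B0, d@B1, d@B5, e@B2, f@B1, f@B5}  OUT={a@B2, b@B3, c@B0, d@B6, e@B2, f@B1, f@B5}
  B7:  IN={a@B2, b@B3, c@B0, d@B5, d@B6, e@B2, f@B1, f@B5}  OUT={a@B7, b@B3, c@B0, d@B5, d@B6, e@B7, f@B1, f@B5}
  B8:  IN={a@B7, b@B3, c@B0, d@B5, d@B6, e@B7, f@B1, f@B5}  OUT={a@B8, b@B3, c@B8, d@B5, d@B6, e@B7, f@B8}

Merge at B4: IN[B4] = OUT[B3] = {a@B2, b@B3, c@B0, d@B1, e@B2, f@B1, f@B4}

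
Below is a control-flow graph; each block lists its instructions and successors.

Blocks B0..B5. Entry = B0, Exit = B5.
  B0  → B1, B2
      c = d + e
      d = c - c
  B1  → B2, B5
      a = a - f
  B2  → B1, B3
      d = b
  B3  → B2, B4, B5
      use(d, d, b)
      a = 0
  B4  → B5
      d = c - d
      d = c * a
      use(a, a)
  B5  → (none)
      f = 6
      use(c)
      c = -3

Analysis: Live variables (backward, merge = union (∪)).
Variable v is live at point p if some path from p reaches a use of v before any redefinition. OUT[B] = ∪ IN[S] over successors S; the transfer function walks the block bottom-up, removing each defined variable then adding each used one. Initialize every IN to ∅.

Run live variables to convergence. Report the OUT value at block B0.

Fixpoint table:
  B0: | IN={a, b, d, e, f} | OUT={a, b, c, f}
  B1: | IN={a, b, c, f} | OUT={a, b, c, f}
  B2: | IN={a, b, c, f} | OUT={a, b, c, d, f}
  B3: | IN={b, c, d, f} | OUT={a, b, c, d, f}
  B4: | IN={a, c, d} | OUT={c}
  B5: | IN={c} | OUT={}

Merge at B0: OUT[B0] = IN[B1] ⊔ IN[B2] = {a, b, c, f}

Answer: {a, b, c, f}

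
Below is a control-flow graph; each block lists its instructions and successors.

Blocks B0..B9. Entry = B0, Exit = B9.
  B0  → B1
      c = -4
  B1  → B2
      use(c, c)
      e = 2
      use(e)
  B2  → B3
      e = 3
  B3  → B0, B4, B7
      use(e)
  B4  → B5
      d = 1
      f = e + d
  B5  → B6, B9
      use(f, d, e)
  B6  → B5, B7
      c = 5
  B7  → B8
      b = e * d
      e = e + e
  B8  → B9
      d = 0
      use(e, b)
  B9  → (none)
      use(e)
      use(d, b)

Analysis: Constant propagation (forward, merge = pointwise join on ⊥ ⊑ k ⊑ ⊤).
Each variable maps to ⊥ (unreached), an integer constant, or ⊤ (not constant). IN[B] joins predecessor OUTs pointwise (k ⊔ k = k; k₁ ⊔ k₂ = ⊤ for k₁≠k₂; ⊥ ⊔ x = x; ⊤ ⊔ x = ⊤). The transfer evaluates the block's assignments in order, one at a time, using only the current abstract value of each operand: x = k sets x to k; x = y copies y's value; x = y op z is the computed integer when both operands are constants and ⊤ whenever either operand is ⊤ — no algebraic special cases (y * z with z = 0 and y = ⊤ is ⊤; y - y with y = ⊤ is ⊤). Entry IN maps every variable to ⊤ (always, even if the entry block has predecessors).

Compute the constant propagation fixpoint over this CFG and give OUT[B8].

Answer: {a: ⊤, b: ⊤, c: ⊤, d: 0, e: 6, f: ⊤}

Derivation:
Converged values:
  B0:  IN=(all ⊤)  OUT={c:-4; rest ⊤}
  B1:  IN={c:-4; rest ⊤}  OUT={c:-4, e:2; rest ⊤}
  B2:  IN={c:-4, e:2; rest ⊤}  OUT={c:-4, e:3; rest ⊤}
  B3:  IN={c:-4, e:3; rest ⊤}  OUT={c:-4, e:3; rest ⊤}
  B4:  IN={c:-4, e:3; rest ⊤}  OUT={c:-4, d:1, e:3, f:4; rest ⊤}
  B5:  IN={d:1, e:3, f:4; rest ⊤}  OUT={d:1, e:3, f:4; rest ⊤}
  B6:  IN={d:1, e:3, f:4; rest ⊤}  OUT={c:5, d:1, e:3, f:4; rest ⊤}
  B7:  IN={e:3; rest ⊤}  OUT={e:6; rest ⊤}
  B8:  IN={e:6; rest ⊤}  OUT={d:0, e:6; rest ⊤}
  B9:  IN=(all ⊤)  OUT=(all ⊤)

Merge at B8: IN[B8] = OUT[B7] = {a: ⊤, b: ⊤, c: ⊤, d: ⊤, e: 6, f: ⊤}
Applying B8's transfer function to that IN value gives OUT[B8] (row B8 above).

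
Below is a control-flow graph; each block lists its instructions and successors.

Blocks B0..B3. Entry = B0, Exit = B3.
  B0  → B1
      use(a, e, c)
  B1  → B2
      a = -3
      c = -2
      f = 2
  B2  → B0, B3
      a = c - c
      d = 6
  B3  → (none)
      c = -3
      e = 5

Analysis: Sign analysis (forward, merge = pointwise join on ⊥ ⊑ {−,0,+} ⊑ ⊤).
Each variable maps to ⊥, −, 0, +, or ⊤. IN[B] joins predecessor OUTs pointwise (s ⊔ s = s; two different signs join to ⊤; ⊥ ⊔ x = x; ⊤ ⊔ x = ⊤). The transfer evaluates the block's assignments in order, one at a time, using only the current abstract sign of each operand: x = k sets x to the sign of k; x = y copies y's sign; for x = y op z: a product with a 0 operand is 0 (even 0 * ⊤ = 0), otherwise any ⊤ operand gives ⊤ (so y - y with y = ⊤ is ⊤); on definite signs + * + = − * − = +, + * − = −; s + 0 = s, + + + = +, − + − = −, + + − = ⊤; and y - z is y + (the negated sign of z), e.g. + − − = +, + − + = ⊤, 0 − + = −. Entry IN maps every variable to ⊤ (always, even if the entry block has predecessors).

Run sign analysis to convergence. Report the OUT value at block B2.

Answer: {a: ⊤, b: ⊤, c: -, d: +, e: ⊤, f: +}

Derivation:
Fixpoint table:
  B0: | IN=(all ⊤) | OUT=(all ⊤)
  B1: | IN=(all ⊤) | OUT={a:-, c:-, f:+; rest ⊤}
  B2: | IN={a:-, c:-, f:+; rest ⊤} | OUT={c:-, d:+, f:+; rest ⊤}
  B3: | IN={c:-, d:+, f:+; rest ⊤} | OUT={c:-, d:+, e:+, f:+; rest ⊤}

Merge at B2: IN[B2] = OUT[B1] = {a: -, b: ⊤, c: -, d: ⊤, e: ⊤, f: +}
Applying B2's transfer function to that IN value gives OUT[B2] (row B2 above).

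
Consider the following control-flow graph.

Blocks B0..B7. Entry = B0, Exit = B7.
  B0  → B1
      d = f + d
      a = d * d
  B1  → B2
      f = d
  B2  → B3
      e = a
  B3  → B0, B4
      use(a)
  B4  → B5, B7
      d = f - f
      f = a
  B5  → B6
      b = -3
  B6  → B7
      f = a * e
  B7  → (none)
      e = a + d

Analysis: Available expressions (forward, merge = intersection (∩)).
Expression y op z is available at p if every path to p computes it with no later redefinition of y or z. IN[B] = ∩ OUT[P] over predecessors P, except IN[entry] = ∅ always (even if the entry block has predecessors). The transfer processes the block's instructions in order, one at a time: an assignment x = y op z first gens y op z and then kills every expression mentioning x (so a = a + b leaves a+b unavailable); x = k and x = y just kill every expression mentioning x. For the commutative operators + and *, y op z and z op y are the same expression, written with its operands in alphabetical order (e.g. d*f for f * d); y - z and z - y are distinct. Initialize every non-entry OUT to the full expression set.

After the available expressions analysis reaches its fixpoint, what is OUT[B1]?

Converged values:
  B0:  IN={}  OUT={d*d}
  B1:  IN={d*d}  OUT={d*d}
  B2:  IN={d*d}  OUT={d*d}
  B3:  IN={d*d}  OUT={d*d}
  B4:  IN={d*d}  OUT={}
  B5:  IN={}  OUT={}
  B6:  IN={}  OUT={a*e}
  B7:  IN={}  OUT={a+d}

Merge at B1: IN[B1] = OUT[B0] = {d*d}
Applying B1's transfer function to that IN value gives OUT[B1] (row B1 above).

Answer: {d*d}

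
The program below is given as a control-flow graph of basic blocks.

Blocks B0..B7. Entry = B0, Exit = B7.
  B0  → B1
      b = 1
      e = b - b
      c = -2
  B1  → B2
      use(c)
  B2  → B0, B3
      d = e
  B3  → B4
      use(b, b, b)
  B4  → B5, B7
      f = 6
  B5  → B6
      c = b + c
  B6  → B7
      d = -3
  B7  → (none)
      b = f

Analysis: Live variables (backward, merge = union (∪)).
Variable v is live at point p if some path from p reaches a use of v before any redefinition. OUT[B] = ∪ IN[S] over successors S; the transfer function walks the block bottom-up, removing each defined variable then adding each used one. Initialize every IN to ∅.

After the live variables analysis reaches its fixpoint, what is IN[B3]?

Per-block solution:
  B0:   IN={}   OUT={b, c, e}
  B1:   IN={b, c, e}   OUT={b, c, e}
  B2:   IN={b, c, e}   OUT={b, c}
  B3:   IN={b, c}   OUT={b, c}
  B4:   IN={b, c}   OUT={b, c, f}
  B5:   IN={b, c, f}   OUT={f}
  B6:   IN={f}   OUT={f}
  B7:   IN={f}   OUT={}

Merge at B3: OUT[B3] = IN[B4] = {b, c}
Applying B3's transfer function to that OUT value gives IN[B3] (row B3 above).

Answer: {b, c}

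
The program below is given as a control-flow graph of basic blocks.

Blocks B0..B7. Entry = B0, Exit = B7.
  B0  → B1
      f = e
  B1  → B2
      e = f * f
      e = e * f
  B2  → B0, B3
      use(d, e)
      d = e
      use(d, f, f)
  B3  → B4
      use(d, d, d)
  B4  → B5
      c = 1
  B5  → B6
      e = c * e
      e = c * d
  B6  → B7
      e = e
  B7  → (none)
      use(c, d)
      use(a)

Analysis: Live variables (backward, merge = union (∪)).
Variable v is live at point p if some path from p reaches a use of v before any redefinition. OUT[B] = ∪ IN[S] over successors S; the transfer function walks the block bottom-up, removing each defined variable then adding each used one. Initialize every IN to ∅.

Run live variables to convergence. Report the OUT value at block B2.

Converged values:
  B0:  IN={a, d, e}  OUT={a, d, f}
  B1:  IN={a, d, f}  OUT={a, d, e, f}
  B2:  IN={a, d, e, f}  OUT={a, d, e}
  B3:  IN={a, d, e}  OUT={a, d, e}
  B4:  IN={a, d, e}  OUT={a, c, d, e}
  B5:  IN={a, c, d, e}  OUT={a, c, d, e}
  B6:  IN={a, c, d, e}  OUT={a, c, d}
  B7:  IN={a, c, d}  OUT={}

Merge at B2: OUT[B2] = IN[B0] ⊔ IN[B3] = {a, d, e}

Answer: {a, d, e}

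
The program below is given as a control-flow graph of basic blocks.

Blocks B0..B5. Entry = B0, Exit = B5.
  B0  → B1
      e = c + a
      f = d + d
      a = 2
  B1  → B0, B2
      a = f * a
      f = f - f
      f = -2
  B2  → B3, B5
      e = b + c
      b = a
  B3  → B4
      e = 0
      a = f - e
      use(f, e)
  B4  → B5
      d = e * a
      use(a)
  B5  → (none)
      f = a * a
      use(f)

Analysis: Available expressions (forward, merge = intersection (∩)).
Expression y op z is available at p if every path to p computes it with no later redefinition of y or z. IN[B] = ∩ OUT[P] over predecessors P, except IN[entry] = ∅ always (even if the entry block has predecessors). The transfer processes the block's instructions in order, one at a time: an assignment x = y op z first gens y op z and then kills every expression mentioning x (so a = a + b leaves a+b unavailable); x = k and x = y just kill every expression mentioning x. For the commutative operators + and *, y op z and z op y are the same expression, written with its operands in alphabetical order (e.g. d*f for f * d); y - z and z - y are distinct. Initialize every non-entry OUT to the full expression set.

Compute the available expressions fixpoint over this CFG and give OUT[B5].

Answer: {a*a}

Derivation:
Converged values:
  B0:   IN={}   OUT={d+d}
  B1:   IN={d+d}   OUT={d+d}
  B2:   IN={d+d}   OUT={d+d}
  B3:   IN={d+d}   OUT={d+d, f-e}
  B4:   IN={d+d, f-e}   OUT={a*e, f-e}
  B5:   IN={}   OUT={a*a}

Merge at B5: IN[B5] = OUT[B2] ∩ OUT[B4] = {}
Applying B5's transfer function to that IN value gives OUT[B5] (row B5 above).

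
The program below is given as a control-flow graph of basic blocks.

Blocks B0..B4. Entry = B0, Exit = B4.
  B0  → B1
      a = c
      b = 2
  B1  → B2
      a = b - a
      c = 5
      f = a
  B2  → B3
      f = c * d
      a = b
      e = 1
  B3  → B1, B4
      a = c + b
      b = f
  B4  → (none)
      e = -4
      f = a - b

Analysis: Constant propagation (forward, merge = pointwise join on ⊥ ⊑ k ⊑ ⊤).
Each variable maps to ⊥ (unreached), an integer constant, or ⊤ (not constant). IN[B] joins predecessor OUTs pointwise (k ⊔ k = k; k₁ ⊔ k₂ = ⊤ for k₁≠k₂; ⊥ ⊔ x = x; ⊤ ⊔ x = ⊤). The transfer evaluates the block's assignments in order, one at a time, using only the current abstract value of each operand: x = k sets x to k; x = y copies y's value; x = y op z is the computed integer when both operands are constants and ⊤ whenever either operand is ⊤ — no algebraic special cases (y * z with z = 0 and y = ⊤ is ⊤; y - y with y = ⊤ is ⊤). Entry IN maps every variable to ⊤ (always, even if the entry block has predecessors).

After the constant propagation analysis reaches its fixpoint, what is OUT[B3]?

Answer: {a: ⊤, b: ⊤, c: 5, d: ⊤, e: 1, f: ⊤}

Derivation:
Converged values:
  B0: | IN=(all ⊤) | OUT={b:2; rest ⊤}
  B1: | IN=(all ⊤) | OUT={c:5; rest ⊤}
  B2: | IN={c:5; rest ⊤} | OUT={c:5, e:1; rest ⊤}
  B3: | IN={c:5, e:1; rest ⊤} | OUT={c:5, e:1; rest ⊤}
  B4: | IN={c:5, e:1; rest ⊤} | OUT={c:5, e:-4; rest ⊤}

Merge at B3: IN[B3] = OUT[B2] = {a: ⊤, b: ⊤, c: 5, d: ⊤, e: 1, f: ⊤}
Applying B3's transfer function to that IN value gives OUT[B3] (row B3 above).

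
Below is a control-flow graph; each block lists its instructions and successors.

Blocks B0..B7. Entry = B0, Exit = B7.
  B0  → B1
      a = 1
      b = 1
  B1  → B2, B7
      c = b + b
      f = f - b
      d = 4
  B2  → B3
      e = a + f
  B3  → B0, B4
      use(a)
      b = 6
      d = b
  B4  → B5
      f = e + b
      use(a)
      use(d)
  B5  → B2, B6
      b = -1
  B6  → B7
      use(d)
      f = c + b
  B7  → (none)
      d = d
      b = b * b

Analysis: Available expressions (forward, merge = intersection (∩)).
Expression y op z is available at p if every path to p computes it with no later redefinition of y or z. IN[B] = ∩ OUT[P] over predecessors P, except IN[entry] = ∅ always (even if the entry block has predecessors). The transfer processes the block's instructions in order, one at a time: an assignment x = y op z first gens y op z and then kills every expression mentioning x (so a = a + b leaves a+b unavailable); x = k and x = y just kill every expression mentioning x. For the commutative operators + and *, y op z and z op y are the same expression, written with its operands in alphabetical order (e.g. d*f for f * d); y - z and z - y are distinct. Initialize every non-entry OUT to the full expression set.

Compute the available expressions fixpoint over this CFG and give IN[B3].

Answer: {a+f}

Working:
Converged values:
  B0:  IN={}  OUT={}
  B1:  IN={}  OUT={b+b}
  B2:  IN={}  OUT={a+f}
  B3:  IN={a+f}  OUT={a+f}
  B4:  IN={a+f}  OUT={b+e}
  B5:  IN={b+e}  OUT={}
  B6:  IN={}  OUT={b+c}
  B7:  IN={}  OUT={}

Merge at B3: IN[B3] = OUT[B2] = {a+f}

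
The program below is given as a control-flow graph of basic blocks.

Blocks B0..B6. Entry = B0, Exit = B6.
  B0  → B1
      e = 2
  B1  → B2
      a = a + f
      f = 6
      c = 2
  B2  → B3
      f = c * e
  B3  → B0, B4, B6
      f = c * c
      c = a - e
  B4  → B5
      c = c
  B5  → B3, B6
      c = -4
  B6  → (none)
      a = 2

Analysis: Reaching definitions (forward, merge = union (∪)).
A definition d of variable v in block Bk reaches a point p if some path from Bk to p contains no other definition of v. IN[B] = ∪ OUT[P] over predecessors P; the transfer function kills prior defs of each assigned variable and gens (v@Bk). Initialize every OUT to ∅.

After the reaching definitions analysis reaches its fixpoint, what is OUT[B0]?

Answer: {a@B1, c@B3, e@B0, f@B3}

Derivation:
Per-block solution:
  B0: | IN={a@B1, c@B3, e@B0, f@B3} | OUT={a@B1, c@B3, e@B0, f@B3}
  B1: | IN={a@B1, c@B3, e@B0, f@B3} | OUT={a@B1, c@B1, e@B0, f@B1}
  B2: | IN={a@B1, c@B1, e@B0, f@B1} | OUT={a@B1, c@B1, e@B0, f@B2}
  B3: | IN={a@B1, c@B1, c@B5, e@B0, f@B2, f@B3} | OUT={a@B1, c@B3, e@B0, f@B3}
  B4: | IN={a@B1, c@B3, e@B0, f@B3} | OUT={a@B1, c@B4, e@B0, f@B3}
  B5: | IN={a@B1, c@B4, e@B0, f@B3} | OUT={a@B1, c@B5, e@B0, f@B3}
  B6: | IN={a@B1, c@B3, c@B5, e@B0, f@B3} | OUT={a@B6, c@B3, c@B5, e@B0, f@B3}

Merge at B0 (entry node, so the boundary value {} is joined with the incoming edge(s)): IN[B0] = {} ⊔ OUT[B3] = {a@B1, c@B3, e@B0, f@B3}
Applying B0's transfer function to that IN value gives OUT[B0] (row B0 above).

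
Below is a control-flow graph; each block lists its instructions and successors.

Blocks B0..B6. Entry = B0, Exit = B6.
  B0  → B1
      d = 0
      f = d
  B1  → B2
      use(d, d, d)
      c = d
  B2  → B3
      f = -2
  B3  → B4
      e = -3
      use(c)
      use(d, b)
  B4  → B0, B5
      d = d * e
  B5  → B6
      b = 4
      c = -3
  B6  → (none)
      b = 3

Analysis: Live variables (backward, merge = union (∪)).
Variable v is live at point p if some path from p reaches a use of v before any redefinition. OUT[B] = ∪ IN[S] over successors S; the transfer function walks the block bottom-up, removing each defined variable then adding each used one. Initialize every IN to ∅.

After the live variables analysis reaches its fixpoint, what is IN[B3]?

Converged values:
  B0:   IN={b}   OUT={b, d}
  B1:   IN={b, d}   OUT={b, c, d}
  B2:   IN={b, c, d}   OUT={b, c, d}
  B3:   IN={b, c, d}   OUT={b, d, e}
  B4:   IN={b, d, e}   OUT={b}
  B5:   IN={}   OUT={}
  B6:   IN={}   OUT={}

Merge at B3: OUT[B3] = IN[B4] = {b, d, e}
Applying B3's transfer function to that OUT value gives IN[B3] (row B3 above).

Answer: {b, c, d}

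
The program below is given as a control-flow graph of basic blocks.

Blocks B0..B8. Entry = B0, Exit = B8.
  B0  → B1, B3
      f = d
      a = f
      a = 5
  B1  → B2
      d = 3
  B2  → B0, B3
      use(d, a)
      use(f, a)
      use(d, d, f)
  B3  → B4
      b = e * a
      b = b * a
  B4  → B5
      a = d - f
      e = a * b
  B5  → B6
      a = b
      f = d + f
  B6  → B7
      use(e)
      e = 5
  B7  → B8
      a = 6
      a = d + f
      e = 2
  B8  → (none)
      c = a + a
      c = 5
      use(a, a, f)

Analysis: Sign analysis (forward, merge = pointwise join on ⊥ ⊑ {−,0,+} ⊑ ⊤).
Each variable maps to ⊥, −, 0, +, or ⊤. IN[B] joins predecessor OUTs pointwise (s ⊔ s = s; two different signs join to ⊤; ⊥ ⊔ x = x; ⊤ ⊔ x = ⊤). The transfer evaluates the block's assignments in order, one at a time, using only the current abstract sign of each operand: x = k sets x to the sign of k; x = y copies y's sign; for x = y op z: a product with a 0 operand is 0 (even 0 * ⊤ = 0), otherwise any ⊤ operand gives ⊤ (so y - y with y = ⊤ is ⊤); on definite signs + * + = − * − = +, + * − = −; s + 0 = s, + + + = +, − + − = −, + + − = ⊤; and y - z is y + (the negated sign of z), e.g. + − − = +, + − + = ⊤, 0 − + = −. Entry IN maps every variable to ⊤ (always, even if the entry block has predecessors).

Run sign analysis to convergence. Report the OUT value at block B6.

Answer: {a: ⊤, b: ⊤, c: ⊤, d: ⊤, e: +, f: ⊤}

Derivation:
Converged values:
  B0: | IN=(all ⊤) | OUT={a:+; rest ⊤}
  B1: | IN={a:+; rest ⊤} | OUT={a:+, d:+; rest ⊤}
  B2: | IN={a:+, d:+; rest ⊤} | OUT={a:+, d:+; rest ⊤}
  B3: | IN={a:+; rest ⊤} | OUT={a:+; rest ⊤}
  B4: | IN={a:+; rest ⊤} | OUT=(all ⊤)
  B5: | IN=(all ⊤) | OUT=(all ⊤)
  B6: | IN=(all ⊤) | OUT={e:+; rest ⊤}
  B7: | IN={e:+; rest ⊤} | OUT={e:+; rest ⊤}
  B8: | IN={e:+; rest ⊤} | OUT={c:+, e:+; rest ⊤}

Merge at B6: IN[B6] = OUT[B5] = {a: ⊤, b: ⊤, c: ⊤, d: ⊤, e: ⊤, f: ⊤}
Applying B6's transfer function to that IN value gives OUT[B6] (row B6 above).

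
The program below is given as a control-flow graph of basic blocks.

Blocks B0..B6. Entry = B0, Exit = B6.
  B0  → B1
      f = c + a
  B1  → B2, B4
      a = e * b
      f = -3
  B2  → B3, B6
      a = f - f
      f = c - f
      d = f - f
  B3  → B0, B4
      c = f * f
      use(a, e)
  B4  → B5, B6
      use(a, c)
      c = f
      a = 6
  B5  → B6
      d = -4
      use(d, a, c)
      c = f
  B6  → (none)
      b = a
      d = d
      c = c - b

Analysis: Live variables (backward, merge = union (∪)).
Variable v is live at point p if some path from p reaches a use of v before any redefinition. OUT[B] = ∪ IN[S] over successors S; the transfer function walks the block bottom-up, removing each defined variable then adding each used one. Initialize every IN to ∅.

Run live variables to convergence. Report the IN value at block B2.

Answer: {b, c, e, f}

Working:
Per-block solution:
  B0:   IN={a, b, c, d, e}   OUT={b, c, d, e}
  B1:   IN={b, c, d, e}   OUT={a, b, c, d, e, f}
  B2:   IN={b, c, e, f}   OUT={a, b, c, d, e, f}
  B3:   IN={a, b, d, e, f}   OUT={a, b, c, d, e, f}
  B4:   IN={a, c, d, f}   OUT={a, c, d, f}
  B5:   IN={a, c, f}   OUT={a, c, d}
  B6:   IN={a, c, d}   OUT={}

Merge at B2: OUT[B2] = IN[B3] ⊔ IN[B6] = {a, b, c, d, e, f}
Applying B2's transfer function to that OUT value gives IN[B2] (row B2 above).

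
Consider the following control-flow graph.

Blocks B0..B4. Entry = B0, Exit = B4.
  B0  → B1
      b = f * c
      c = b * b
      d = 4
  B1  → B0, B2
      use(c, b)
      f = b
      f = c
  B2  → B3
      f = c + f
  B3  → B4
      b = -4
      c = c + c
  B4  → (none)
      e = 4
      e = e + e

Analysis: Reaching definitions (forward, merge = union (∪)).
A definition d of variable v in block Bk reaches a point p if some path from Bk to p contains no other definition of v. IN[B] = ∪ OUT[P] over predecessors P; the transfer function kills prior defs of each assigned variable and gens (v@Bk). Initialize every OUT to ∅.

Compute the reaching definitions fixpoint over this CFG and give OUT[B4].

Converged values:
  B0: | IN={b@B0, c@B0, d@B0, f@B1} | OUT={b@B0, c@B0, d@B0, f@B1}
  B1: | IN={b@B0, c@B0, d@B0, f@B1} | OUT={b@B0, c@B0, d@B0, f@B1}
  B2: | IN={b@B0, c@B0, d@B0, f@B1} | OUT={b@B0, c@B0, d@B0, f@B2}
  B3: | IN={b@B0, c@B0, d@B0, f@B2} | OUT={b@B3, c@B3, d@B0, f@B2}
  B4: | IN={b@B3, c@B3, d@B0, f@B2} | OUT={b@B3, c@B3, d@B0, e@B4, f@B2}

Merge at B4: IN[B4] = OUT[B3] = {b@B3, c@B3, d@B0, f@B2}
Applying B4's transfer function to that IN value gives OUT[B4] (row B4 above).

Answer: {b@B3, c@B3, d@B0, e@B4, f@B2}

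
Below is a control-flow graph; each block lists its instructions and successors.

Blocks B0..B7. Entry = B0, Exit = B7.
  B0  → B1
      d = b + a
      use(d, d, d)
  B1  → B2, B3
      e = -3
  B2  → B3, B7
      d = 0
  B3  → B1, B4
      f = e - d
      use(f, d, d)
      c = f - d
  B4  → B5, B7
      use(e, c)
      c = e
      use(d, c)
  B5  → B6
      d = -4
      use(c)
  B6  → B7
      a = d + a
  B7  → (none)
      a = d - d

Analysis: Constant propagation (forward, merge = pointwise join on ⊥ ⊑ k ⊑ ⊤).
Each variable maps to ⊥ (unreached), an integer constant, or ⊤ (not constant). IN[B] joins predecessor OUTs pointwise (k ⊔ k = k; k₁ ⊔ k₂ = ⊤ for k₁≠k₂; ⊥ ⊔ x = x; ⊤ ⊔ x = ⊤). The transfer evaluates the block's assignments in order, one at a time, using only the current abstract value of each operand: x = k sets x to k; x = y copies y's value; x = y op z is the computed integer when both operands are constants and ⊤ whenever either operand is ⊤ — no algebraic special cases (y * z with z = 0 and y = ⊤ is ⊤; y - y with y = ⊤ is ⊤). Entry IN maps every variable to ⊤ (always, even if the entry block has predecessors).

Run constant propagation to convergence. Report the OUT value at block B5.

Fixpoint table:
  B0:  IN=(all ⊤)  OUT=(all ⊤)
  B1:  IN=(all ⊤)  OUT={e:-3; rest ⊤}
  B2:  IN={e:-3; rest ⊤}  OUT={d:0, e:-3; rest ⊤}
  B3:  IN={e:-3; rest ⊤}  OUT={e:-3; rest ⊤}
  B4:  IN={e:-3; rest ⊤}  OUT={c:-3, e:-3; rest ⊤}
  B5:  IN={c:-3, e:-3; rest ⊤}  OUT={c:-3, d:-4, e:-3; rest ⊤}
  B6:  IN={c:-3, d:-4, e:-3; rest ⊤}  OUT={c:-3, d:-4, e:-3; rest ⊤}
  B7:  IN={e:-3; rest ⊤}  OUT={e:-3; rest ⊤}

Merge at B5: IN[B5] = OUT[B4] = {a: ⊤, b: ⊤, c: -3, d: ⊤, e: -3, f: ⊤}
Applying B5's transfer function to that IN value gives OUT[B5] (row B5 above).

Answer: {a: ⊤, b: ⊤, c: -3, d: -4, e: -3, f: ⊤}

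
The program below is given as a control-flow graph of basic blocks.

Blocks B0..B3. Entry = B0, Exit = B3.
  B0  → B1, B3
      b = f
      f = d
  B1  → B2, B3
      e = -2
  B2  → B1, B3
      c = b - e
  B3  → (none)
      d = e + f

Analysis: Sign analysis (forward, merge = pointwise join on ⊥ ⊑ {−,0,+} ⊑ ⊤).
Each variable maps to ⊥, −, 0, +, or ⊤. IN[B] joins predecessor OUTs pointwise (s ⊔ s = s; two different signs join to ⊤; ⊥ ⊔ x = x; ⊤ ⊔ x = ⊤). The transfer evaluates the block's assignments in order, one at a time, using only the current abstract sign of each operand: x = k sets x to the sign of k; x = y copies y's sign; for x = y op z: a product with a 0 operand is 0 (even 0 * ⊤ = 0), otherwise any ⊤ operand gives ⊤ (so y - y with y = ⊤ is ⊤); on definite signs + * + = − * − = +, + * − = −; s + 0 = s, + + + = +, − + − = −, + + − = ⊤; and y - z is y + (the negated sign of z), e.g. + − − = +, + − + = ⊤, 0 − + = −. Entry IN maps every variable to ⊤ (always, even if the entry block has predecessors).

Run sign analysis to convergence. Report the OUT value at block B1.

Answer: {a: ⊤, b: ⊤, c: ⊤, d: ⊤, e: -, f: ⊤}

Trace:
Fixpoint table:
  B0:  IN=(all ⊤)  OUT=(all ⊤)
  B1:  IN=(all ⊤)  OUT={e:-; rest ⊤}
  B2:  IN={e:-; rest ⊤}  OUT={e:-; rest ⊤}
  B3:  IN=(all ⊤)  OUT=(all ⊤)

Merge at B1: IN[B1] = OUT[B0] ⊔ OUT[B2] = {a: ⊤, b: ⊤, c: ⊤, d: ⊤, e: ⊤, f: ⊤}
Applying B1's transfer function to that IN value gives OUT[B1] (row B1 above).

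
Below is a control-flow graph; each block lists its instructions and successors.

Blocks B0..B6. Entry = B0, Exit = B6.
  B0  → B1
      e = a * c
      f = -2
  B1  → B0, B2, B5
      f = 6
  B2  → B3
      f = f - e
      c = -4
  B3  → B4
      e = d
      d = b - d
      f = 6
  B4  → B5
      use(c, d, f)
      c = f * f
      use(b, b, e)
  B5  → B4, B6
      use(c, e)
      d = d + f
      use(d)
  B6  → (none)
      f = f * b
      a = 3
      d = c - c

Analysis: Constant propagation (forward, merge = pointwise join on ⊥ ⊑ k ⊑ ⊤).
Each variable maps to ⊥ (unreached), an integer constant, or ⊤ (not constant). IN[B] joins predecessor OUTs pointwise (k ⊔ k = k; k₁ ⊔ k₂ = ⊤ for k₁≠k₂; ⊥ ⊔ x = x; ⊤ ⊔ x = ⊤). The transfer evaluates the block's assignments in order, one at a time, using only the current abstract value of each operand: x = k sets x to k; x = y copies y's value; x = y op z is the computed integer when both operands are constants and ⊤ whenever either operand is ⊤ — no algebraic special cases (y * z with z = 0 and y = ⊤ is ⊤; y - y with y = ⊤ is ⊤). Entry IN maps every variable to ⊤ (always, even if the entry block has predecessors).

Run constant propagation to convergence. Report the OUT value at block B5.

Answer: {a: ⊤, b: ⊤, c: ⊤, d: ⊤, e: ⊤, f: 6}

Trace:
Per-block solution:
  B0: | IN=(all ⊤) | OUT={f:-2; rest ⊤}
  B1: | IN={f:-2; rest ⊤} | OUT={f:6; rest ⊤}
  B2: | IN={f:6; rest ⊤} | OUT={c:-4; rest ⊤}
  B3: | IN={c:-4; rest ⊤} | OUT={c:-4, f:6; rest ⊤}
  B4: | IN={f:6; rest ⊤} | OUT={c:36, f:6; rest ⊤}
  B5: | IN={f:6; rest ⊤} | OUT={f:6; rest ⊤}
  B6: | IN={f:6; rest ⊤} | OUT={a:3; rest ⊤}

Merge at B5: IN[B5] = OUT[B1] ⊔ OUT[B4] = {a: ⊤, b: ⊤, c: ⊤, d: ⊤, e: ⊤, f: 6}
Applying B5's transfer function to that IN value gives OUT[B5] (row B5 above).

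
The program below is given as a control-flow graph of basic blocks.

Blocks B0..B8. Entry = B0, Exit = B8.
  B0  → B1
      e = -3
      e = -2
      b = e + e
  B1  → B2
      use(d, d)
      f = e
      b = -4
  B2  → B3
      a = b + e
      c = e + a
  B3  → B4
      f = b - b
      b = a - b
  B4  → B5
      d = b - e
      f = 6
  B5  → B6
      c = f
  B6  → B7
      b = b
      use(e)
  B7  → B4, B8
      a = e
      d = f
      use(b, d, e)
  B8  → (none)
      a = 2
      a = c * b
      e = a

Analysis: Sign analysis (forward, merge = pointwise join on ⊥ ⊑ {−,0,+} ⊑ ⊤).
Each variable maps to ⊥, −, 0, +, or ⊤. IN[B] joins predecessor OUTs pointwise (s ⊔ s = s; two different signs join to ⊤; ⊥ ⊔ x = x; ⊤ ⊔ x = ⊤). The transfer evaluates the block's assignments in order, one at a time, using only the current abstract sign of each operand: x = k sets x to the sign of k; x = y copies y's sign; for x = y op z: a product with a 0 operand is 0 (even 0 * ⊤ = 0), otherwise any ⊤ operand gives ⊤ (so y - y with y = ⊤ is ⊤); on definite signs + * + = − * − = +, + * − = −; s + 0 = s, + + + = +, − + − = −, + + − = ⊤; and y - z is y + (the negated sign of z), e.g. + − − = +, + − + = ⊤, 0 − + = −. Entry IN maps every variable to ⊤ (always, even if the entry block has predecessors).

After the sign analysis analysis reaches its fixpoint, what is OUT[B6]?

Answer: {a: -, b: ⊤, c: +, d: ⊤, e: -, f: +}

Working:
Per-block solution:
  B0:   IN=(all ⊤)   OUT={b:-, e:-; rest ⊤}
  B1:   IN={b:-, e:-; rest ⊤}   OUT={b:-, e:-, f:-; rest ⊤}
  B2:   IN={b:-, e:-, f:-; rest ⊤}   OUT={a:-, b:-, c:-, e:-, f:-; rest ⊤}
  B3:   IN={a:-, b:-, c:-, e:-, f:-; rest ⊤}   OUT={a:-, c:-, e:-; rest ⊤}
  B4:   IN={a:-, e:-; rest ⊤}   OUT={a:-, e:-, f:+; rest ⊤}
  B5:   IN={a:-, e:-, f:+; rest ⊤}   OUT={a:-, c:+, e:-, f:+; rest ⊤}
  B6:   IN={a:-, c:+, e:-, f:+; rest ⊤}   OUT={a:-, c:+, e:-, f:+; rest ⊤}
  B7:   IN={a:-, c:+, e:-, f:+; rest ⊤}   OUT={a:-, c:+, d:+, e:-, f:+; rest ⊤}
  B8:   IN={a:-, c:+, d:+, e:-, f:+; rest ⊤}   OUT={c:+, d:+, f:+; rest ⊤}

Merge at B6: IN[B6] = OUT[B5] = {a: -, b: ⊤, c: +, d: ⊤, e: -, f: +}
Applying B6's transfer function to that IN value gives OUT[B6] (row B6 above).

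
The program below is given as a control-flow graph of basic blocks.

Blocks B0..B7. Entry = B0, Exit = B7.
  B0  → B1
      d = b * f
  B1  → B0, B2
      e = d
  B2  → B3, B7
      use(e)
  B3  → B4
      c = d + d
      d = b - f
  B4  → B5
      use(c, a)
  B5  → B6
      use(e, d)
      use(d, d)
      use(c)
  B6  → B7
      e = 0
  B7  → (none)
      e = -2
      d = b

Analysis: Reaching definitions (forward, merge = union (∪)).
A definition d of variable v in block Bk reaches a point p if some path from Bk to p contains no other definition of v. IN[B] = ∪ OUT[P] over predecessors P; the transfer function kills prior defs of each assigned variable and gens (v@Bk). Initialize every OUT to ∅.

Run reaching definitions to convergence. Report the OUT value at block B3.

Per-block solution:
  B0:  IN={d@B0, e@B1}  OUT={d@B0, e@B1}
  B1:  IN={d@B0, e@B1}  OUT={d@B0, e@B1}
  B2:  IN={d@B0, e@B1}  OUT={d@B0, e@B1}
  B3:  IN={d@B0, e@B1}  OUT={c@B3, d@B3, e@B1}
  B4:  IN={c@B3, d@B3, e@B1}  OUT={c@B3, d@B3, e@B1}
  B5:  IN={c@B3, d@B3, e@B1}  OUT={c@B3, d@B3, e@B1}
  B6:  IN={c@B3, d@B3, e@B1}  OUT={c@B3, d@B3, e@B6}
  B7:  IN={c@B3, d@B0, d@B3, e@B1, e@B6}  OUT={c@B3, d@B7, e@B7}

Merge at B3: IN[B3] = OUT[B2] = {d@B0, e@B1}
Applying B3's transfer function to that IN value gives OUT[B3] (row B3 above).

Answer: {c@B3, d@B3, e@B1}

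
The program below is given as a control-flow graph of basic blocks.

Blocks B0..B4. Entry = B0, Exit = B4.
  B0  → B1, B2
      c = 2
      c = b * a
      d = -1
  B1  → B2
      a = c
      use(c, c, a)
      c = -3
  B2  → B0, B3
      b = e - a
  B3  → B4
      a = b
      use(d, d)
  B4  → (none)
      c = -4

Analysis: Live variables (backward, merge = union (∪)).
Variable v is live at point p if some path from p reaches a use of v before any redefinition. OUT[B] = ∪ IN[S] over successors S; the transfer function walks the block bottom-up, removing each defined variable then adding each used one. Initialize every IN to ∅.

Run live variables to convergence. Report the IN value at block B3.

Answer: {b, d}

Trace:
Per-block solution:
  B0:   IN={a, b, e}   OUT={a, c, d, e}
  B1:   IN={c, d, e}   OUT={a, d, e}
  B2:   IN={a, d, e}   OUT={a, b, d, e}
  B3:   IN={b, d}   OUT={}
  B4:   IN={}   OUT={}

Merge at B3: OUT[B3] = IN[B4] = {}
Applying B3's transfer function to that OUT value gives IN[B3] (row B3 above).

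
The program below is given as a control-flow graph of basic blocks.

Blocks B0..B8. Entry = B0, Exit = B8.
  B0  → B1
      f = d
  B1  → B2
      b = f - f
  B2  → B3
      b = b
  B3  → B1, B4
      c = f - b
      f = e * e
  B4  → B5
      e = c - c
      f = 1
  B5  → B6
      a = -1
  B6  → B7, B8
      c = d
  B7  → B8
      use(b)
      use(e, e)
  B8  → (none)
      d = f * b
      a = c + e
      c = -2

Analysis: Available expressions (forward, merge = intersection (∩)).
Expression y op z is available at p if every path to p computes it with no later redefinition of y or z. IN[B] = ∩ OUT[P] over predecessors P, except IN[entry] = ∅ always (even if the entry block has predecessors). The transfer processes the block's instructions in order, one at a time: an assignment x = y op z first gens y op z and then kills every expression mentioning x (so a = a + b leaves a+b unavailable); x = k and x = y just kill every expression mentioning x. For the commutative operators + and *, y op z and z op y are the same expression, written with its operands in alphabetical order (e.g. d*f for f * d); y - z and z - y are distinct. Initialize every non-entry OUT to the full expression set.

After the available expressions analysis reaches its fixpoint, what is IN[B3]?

Converged values:
  B0: | IN={} | OUT={}
  B1: | IN={} | OUT={f-f}
  B2: | IN={f-f} | OUT={f-f}
  B3: | IN={f-f} | OUT={e*e}
  B4: | IN={e*e} | OUT={c-c}
  B5: | IN={c-c} | OUT={c-c}
  B6: | IN={c-c} | OUT={}
  B7: | IN={} | OUT={}
  B8: | IN={} | OUT={b*f}

Merge at B3: IN[B3] = OUT[B2] = {f-f}

Answer: {f-f}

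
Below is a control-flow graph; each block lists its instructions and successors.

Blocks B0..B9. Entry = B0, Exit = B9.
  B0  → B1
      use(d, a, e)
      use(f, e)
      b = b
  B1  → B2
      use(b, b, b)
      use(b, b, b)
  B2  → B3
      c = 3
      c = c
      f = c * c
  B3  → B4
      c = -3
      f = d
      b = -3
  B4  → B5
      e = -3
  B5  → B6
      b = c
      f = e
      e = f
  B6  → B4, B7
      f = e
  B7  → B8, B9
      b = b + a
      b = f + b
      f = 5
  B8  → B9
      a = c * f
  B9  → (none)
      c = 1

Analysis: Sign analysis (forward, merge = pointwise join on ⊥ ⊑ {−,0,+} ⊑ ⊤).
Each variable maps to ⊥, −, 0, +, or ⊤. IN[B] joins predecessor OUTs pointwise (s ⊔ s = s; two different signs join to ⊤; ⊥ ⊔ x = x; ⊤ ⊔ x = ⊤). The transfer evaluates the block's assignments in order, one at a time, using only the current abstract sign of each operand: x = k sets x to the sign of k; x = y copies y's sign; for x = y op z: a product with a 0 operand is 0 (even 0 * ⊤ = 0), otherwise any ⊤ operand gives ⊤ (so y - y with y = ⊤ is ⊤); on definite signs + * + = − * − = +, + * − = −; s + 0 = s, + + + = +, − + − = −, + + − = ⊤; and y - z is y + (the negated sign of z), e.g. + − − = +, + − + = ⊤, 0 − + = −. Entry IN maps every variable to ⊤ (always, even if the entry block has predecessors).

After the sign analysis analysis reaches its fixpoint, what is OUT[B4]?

Answer: {a: ⊤, b: -, c: -, d: ⊤, e: -, f: ⊤}

Working:
Converged values:
  B0:  IN=(all ⊤)  OUT=(all ⊤)
  B1:  IN=(all ⊤)  OUT=(all ⊤)
  B2:  IN=(all ⊤)  OUT={c:+, f:+; rest ⊤}
  B3:  IN={c:+, f:+; rest ⊤}  OUT={b:-, c:-; rest ⊤}
  B4:  IN={b:-, c:-; rest ⊤}  OUT={b:-, c:-, e:-; rest ⊤}
  B5:  IN={b:-, c:-, e:-; rest ⊤}  OUT={b:-, c:-, e:-, f:-; rest ⊤}
  B6:  IN={b:-, c:-, e:-, f:-; rest ⊤}  OUT={b:-, c:-, e:-, f:-; rest ⊤}
  B7:  IN={b:-, c:-, e:-, f:-; rest ⊤}  OUT={c:-, e:-, f:+; rest ⊤}
  B8:  IN={c:-, e:-, f:+; rest ⊤}  OUT={a:-, c:-, e:-, f:+; rest ⊤}
  B9:  IN={c:-, e:-, f:+; rest ⊤}  OUT={c:+, e:-, f:+; rest ⊤}

Merge at B4: IN[B4] = OUT[B3] ⊔ OUT[B6] = {a: ⊤, b: -, c: -, d: ⊤, e: ⊤, f: ⊤}
Applying B4's transfer function to that IN value gives OUT[B4] (row B4 above).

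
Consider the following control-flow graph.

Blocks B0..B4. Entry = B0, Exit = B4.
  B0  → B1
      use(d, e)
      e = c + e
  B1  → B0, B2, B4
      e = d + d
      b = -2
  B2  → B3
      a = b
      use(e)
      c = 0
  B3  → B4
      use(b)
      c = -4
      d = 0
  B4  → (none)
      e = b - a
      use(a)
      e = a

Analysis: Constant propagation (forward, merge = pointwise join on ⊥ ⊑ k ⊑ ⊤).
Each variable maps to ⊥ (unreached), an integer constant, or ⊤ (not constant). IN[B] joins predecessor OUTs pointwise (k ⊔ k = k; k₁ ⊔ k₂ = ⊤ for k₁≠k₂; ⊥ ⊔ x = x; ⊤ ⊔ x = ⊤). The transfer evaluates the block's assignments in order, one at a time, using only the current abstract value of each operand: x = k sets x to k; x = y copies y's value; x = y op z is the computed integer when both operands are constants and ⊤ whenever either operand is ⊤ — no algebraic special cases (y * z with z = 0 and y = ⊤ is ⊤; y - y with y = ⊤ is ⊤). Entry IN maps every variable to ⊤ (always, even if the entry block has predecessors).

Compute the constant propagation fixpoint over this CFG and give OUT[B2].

Answer: {a: -2, b: -2, c: 0, d: ⊤, e: ⊤, f: ⊤}

Trace:
Converged values:
  B0:   IN=(all ⊤)   OUT=(all ⊤)
  B1:   IN=(all ⊤)   OUT={b:-2; rest ⊤}
  B2:   IN={b:-2; rest ⊤}   OUT={a:-2, b:-2, c:0; rest ⊤}
  B3:   IN={a:-2, b:-2, c:0; rest ⊤}   OUT={a:-2, b:-2, c:-4, d:0; rest ⊤}
  B4:   IN={b:-2; rest ⊤}   OUT={b:-2; rest ⊤}

Merge at B2: IN[B2] = OUT[B1] = {a: ⊤, b: -2, c: ⊤, d: ⊤, e: ⊤, f: ⊤}
Applying B2's transfer function to that IN value gives OUT[B2] (row B2 above).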